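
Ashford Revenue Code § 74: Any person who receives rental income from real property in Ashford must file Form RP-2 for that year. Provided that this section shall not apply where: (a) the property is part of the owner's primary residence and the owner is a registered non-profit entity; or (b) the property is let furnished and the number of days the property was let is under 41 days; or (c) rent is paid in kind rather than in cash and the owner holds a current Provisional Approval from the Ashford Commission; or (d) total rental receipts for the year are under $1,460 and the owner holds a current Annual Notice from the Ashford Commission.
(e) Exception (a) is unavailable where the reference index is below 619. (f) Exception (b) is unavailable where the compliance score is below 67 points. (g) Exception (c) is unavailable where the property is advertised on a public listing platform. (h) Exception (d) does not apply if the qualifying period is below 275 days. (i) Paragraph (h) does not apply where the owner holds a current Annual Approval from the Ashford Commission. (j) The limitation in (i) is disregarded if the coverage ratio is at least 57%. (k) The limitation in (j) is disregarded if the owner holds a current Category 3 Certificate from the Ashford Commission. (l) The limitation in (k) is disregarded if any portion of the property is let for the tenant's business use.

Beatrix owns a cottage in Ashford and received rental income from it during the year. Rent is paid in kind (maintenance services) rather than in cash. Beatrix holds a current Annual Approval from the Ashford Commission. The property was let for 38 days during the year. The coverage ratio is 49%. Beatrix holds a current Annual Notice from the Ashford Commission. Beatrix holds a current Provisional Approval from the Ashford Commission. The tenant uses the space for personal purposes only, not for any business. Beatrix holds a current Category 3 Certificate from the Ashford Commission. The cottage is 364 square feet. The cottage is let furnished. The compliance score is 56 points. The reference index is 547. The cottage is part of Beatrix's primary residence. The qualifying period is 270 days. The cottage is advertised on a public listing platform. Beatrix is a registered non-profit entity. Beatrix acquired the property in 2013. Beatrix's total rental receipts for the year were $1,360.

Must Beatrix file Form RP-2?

No — exception (d) applies; Beatrix is not required to file Form RP-2.

Exception (a) is satisfied on its face — the cottage is part of the primary residence; Beatrix is a registered non-profit. However, paragraph (e) must be considered: (e) operates against (a): the reference index is 547, below the 619 limit. (a) is therefore removed.
Exception (b) is satisfied on its face — the property is let furnished; the number of days the property was let is 38 days, under the 41 days limit. But: (f) operates against (b): the compliance score is 56 points, below the 67 points limit. (b) is therefore removed.
Exception (c): rent is paid in kind; a current Provisional Approval is held — every condition holds. But applying paragraph (g): (g) operates — the property is publicly advertised. Exception (c) does not apply.
Exception (d)'s conditions are all satisfied: total rental receipts for the year are $1,360, under the $1,460 limit; a current Annual Notice is held. Considering the limiting provisions: (h) is engaged (the qualifying period is 270 days, below the 275 days limit), but is overridden by (i): (i) operates — a current Annual Approval is held. (j), which would lift (i), is inapplicable — the coverage ratio is 49%, short of 57%. (d) remains available.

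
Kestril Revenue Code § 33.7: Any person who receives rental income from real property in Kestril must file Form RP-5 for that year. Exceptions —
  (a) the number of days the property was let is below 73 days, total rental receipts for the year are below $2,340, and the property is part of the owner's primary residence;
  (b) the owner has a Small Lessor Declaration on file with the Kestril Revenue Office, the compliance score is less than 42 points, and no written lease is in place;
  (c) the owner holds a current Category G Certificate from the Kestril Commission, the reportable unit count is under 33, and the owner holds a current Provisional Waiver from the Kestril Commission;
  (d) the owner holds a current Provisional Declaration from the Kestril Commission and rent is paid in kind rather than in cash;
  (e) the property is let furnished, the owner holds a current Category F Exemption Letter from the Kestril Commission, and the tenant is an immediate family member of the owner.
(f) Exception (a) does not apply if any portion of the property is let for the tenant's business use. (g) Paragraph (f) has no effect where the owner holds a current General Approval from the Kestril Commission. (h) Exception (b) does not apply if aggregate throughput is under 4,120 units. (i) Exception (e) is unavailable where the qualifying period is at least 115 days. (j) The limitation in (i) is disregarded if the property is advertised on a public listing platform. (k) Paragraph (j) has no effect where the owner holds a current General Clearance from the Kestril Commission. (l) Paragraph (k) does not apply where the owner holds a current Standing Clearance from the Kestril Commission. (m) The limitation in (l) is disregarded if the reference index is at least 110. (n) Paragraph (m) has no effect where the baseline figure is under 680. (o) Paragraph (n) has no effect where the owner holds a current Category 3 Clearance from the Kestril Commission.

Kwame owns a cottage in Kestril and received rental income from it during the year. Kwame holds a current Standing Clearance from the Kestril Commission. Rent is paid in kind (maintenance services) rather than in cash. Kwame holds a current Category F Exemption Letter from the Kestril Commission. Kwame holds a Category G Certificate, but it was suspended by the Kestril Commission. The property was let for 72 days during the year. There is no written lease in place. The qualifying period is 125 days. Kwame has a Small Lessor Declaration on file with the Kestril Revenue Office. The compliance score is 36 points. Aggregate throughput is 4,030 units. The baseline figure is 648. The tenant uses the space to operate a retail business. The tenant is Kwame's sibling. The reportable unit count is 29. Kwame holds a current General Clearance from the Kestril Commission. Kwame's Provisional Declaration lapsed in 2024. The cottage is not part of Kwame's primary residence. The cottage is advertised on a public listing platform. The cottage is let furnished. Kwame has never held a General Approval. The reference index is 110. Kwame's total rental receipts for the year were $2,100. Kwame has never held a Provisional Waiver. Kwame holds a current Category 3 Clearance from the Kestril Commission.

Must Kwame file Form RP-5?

Yes — Kwame must file Form RP-5.

Exception (a) does not apply: the cottage is not part of the primary residence.
Exception (b): a Small Lessor Declaration is on file; the compliance score is 36 points, less than the 42 points limit; there is no written lease — every condition holds. Turning to paragraph (h): (h) is engaged — aggregate throughput is 4,030 units, under the 4,120 units limit. (b) is therefore removed.
Exception (c) fails — no current Category G Certificate is held.
Exception (d) requires that the owner holds a current Provisional Declaration from the Kestril Commission; but the Provisional Declaration is not current, so (d) is unavailable.
Exception (e)'s conditions are all satisfied: the property is let furnished; a current Category F Exemption Letter is held; the tenant is an immediate family member. But: (i) operates against (e): the qualifying period is 125 days, meeting the 115 days threshold. (j) is triggered (the property is publicly advertised), but is set aside by (k): (k) applies — a current General Clearance is held. (l) would limit (k) — a current Standing Clearance is held — but (m) sets (l) aside: (m) applies — the reference index is 110, meeting the 110 threshold. (n) would limit (m) — the baseline figure is 648, under the 680 limit — but (o) sets (n) aside: (o) is engaged — a current Category 3 Clearance is held. So (e) is unavailable.
No exception is made out. Kwame falls within the general rule.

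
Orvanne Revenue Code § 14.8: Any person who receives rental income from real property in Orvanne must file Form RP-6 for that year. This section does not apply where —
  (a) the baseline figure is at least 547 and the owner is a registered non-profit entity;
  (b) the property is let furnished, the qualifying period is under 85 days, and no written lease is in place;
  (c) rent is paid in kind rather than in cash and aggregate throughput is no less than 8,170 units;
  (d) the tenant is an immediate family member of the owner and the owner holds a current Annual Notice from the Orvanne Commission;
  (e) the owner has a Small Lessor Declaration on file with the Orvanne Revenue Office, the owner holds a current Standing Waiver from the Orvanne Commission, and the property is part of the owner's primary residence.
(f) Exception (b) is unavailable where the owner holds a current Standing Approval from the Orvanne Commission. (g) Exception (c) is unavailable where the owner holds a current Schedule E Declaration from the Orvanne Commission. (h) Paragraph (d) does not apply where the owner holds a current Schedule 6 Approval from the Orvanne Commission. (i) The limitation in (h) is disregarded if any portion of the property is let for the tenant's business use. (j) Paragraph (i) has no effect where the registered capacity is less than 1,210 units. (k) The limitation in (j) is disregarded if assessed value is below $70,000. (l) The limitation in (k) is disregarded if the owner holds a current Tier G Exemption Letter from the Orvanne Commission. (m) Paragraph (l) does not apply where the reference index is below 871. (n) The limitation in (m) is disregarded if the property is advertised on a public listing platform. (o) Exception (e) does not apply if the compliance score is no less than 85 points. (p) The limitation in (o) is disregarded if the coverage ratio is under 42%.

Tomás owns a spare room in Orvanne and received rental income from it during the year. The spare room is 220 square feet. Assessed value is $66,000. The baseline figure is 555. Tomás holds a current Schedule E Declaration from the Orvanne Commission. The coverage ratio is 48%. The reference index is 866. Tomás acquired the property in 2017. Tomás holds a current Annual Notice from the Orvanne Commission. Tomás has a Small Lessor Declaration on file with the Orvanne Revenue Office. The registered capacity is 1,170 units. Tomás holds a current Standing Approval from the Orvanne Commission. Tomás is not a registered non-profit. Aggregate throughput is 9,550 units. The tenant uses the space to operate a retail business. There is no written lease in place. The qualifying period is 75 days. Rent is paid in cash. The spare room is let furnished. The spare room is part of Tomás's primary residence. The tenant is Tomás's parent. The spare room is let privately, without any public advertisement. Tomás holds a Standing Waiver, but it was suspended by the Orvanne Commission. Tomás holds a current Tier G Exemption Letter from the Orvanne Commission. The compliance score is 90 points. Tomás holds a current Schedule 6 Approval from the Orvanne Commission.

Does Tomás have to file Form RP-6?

No — exception (d) applies; Tomás is not required to file Form RP-6.

Exception (a) fails — Tomás is not a registered non-profit.
Exception (b): the property is let furnished; the qualifying period is 75 days, under the 85 days limit; there is no written lease — every condition holds. But: (f) operates — a current Standing Approval is held. Exception (b) does not apply.
Exception (c) requires that rent is paid in kind rather than in cash; but rent is paid in cash, so (c) is unavailable.
Exception (d): the tenant is an immediate family member; a current Annual Notice is held — every condition holds. Considering the limiting provisions: (h) is triggered (a current Schedule 6 Approval is held), but is set aside by (i): (i) operates against (h): the space is let for business use. (j) would limit (i) — the registered capacity is 1,170 units, less than the 1,210 units limit — but (k) sets (j) aside: (k) applies — assessed value is $66,000, below the $70,000 limit. (l) would limit (k) — a current Tier G Exemption Letter is held — but (m) sets (l) aside: (m) operates against (l): the reference index is 866, below the 871 limit. (n), which would lift (m), is not triggered — the property is let privately without advertisement. Exception (d) stands.
Exception (e) requires that the owner holds a current Standing Waiver from the Orvanne Commission; but there is no Standing Waiver in force, so (e) is unavailable.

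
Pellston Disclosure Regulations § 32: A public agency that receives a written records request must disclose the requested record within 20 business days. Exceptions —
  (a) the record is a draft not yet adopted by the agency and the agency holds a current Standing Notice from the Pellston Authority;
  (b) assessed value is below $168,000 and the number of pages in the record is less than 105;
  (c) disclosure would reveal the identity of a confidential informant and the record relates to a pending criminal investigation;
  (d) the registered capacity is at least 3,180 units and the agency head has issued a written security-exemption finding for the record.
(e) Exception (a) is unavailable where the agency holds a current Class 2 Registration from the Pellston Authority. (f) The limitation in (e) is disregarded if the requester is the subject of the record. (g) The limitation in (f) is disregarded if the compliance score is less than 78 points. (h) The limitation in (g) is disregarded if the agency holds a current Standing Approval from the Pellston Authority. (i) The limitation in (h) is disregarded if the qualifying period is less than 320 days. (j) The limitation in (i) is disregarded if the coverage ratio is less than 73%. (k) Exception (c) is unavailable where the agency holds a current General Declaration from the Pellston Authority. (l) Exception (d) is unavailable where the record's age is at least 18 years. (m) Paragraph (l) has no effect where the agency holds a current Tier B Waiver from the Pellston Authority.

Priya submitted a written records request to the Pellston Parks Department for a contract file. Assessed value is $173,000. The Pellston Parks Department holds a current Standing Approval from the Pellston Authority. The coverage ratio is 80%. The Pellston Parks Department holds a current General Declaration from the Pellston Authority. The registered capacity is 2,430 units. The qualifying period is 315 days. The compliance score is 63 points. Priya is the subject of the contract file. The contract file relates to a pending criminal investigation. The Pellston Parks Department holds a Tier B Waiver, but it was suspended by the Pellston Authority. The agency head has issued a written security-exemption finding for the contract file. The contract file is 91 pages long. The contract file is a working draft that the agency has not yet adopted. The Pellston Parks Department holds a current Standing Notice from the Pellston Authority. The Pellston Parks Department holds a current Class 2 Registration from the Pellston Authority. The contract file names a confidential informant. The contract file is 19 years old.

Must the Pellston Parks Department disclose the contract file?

Yes — the Pellston Parks Department must disclose the contract file.

Exception (a)'s conditions are all satisfied: the contract file is an unadopted draft; a current Standing Notice is held. But: (e) operates against (a): a current Class 2 Registration is held. (f) is engaged (Priya is the subject of the contract file), but is displaced by (g): (g) operates against (f): the compliance score is 63 points, less than the 78 points limit. (h) is engaged (a current Standing Approval is held), but is set aside by (i): (i) operates against (h): the qualifying period is 315 days, less than the 320 days limit. (j), which would lift (i), is not triggered — the coverage ratio is 80%, not less than 73%. (a) is therefore removed.
Exception (b) requires that assessed value is below $168,000; but assessed value is $173,000, not below $168,000, so (b) is unavailable.
Exception (c) is satisfied on its face — the contract file names a confidential informant; the contract file relates to a pending investigation. But applying paragraph (k): (k) applies — a current General Declaration is held. (c) is therefore removed.
Exception (d) fails — the registered capacity is 2,430 units, short of 3,180 units.
No exception displaces § 32.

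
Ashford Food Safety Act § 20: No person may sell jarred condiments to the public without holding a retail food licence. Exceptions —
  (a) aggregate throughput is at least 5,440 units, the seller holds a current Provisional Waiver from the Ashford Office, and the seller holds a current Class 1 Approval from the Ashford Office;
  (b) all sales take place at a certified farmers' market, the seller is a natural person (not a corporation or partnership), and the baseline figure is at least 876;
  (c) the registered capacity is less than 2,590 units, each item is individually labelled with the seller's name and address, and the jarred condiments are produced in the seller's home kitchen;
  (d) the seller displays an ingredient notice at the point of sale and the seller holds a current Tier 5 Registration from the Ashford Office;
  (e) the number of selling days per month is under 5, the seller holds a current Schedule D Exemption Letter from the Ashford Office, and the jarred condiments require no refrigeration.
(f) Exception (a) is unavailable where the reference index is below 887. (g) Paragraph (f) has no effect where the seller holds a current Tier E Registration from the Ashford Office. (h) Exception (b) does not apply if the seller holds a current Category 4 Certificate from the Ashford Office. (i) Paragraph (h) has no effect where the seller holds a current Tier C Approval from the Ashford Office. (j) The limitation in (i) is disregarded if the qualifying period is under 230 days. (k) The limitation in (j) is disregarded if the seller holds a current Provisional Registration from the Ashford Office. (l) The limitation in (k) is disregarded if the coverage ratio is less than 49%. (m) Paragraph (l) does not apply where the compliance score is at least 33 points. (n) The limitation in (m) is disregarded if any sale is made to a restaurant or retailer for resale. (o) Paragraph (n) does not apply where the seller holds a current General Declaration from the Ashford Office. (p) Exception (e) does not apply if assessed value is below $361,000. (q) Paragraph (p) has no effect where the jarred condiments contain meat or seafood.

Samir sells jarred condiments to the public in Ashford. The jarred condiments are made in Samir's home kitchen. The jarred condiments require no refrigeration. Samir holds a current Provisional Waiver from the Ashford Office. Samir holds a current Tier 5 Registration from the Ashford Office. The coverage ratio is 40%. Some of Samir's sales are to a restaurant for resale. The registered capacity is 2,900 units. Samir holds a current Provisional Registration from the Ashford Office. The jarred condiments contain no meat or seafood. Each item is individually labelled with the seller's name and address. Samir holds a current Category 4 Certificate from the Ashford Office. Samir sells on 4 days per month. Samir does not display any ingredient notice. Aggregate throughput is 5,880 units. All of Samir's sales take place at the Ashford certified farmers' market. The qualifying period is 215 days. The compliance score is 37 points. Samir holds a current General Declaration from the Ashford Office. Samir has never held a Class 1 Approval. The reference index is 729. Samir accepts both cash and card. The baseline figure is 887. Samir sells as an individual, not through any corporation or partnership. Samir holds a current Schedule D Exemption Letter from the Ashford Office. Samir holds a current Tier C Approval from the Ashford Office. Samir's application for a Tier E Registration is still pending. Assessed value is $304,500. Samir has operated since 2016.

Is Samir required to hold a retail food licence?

Exception (a) does not apply: no current Class 1 Approval is held.
All of (b)'s requirements are met (all sales are at a certified farmers' market; the seller is a natural person; the baseline figure is 887, meeting the 876 threshold). Under paragraphs (h)–(o): (h) applies (a current Category 4 Certificate is held), but is overridden by (i): (i) is engaged — a current Tier C Approval is held. (j) is engaged (the qualifying period is 215 days, under the 230 days limit), but is displaced by (k): (k) applies — a current Provisional Registration is held. (l) would limit (k) — the coverage ratio is 40%, less than the 49% limit — but (m) sets (l) aside: (m) operates against (l): the compliance score is 37 points, meeting the 33 points threshold. (n) would limit (m) — some sales are to a restaurant for resale — but (o) sets (n) aside: (o) is engaged — a current General Declaration is held. So (b) applies.
Exception (c) requires that the registered capacity is less than 2,590 units; but the registered capacity is 2,900 units, not less than 2,590 units, so (c) is unavailable.
Exception (d) fails — no ingredient notice is displayed.
All of (e)'s requirements are met (the number of selling days per month is 4, under the 5 limit; a current Schedule D Exemption Letter is held; the jarred condiments are shelf-stable). Turning to paragraphs (p)–(q): (p) operates against (e): assessed value is $304,500, below the $361,000 limit. (q), which would lift (p), does not operate here — the jarred condiments contain no meat or seafood. Exception (e) does not apply.

No — exception (b) applies; Samir is not required to hold a retail food licence.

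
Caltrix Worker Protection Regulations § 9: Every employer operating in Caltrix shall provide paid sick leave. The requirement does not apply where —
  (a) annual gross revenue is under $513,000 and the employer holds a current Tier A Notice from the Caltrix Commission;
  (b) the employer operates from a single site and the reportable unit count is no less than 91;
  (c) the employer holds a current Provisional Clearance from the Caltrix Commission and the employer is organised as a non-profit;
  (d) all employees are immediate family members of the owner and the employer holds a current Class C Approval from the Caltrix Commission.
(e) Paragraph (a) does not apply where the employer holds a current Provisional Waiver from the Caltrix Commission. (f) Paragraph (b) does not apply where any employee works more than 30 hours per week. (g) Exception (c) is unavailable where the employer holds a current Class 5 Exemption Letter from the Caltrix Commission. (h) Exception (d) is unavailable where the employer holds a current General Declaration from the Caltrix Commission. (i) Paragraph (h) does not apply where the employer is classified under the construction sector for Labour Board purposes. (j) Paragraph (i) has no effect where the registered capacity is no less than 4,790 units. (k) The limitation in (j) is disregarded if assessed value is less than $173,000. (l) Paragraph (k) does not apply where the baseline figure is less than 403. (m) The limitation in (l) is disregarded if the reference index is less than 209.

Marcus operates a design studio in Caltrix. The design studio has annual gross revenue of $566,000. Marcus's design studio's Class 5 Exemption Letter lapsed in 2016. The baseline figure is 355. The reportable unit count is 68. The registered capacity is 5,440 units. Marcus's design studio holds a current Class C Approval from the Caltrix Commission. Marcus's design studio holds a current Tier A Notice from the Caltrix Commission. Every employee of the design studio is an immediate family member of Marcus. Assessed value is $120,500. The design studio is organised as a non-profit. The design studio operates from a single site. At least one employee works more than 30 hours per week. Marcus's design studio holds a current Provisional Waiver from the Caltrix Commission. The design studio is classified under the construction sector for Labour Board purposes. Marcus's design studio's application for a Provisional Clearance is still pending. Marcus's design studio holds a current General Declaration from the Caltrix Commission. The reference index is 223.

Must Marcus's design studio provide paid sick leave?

Exception (a) requires that annual gross revenue is under $513,000; but annual gross revenue is $566,000, not under $513,000, so (a) is unavailable.
Exception (b) does not apply: the reportable unit count is 68, short of 91.
Exception (c) requires that the employer holds a current Provisional Clearance from the Caltrix Commission; but the Provisional Clearance is not current, so (c) is unavailable.
All of (d)'s requirements are met (every employee is an immediate family member; a current Class C Approval is held). Turning to paragraphs (h)–(m): (h) is triggered — a current General Declaration is held. (i) would limit (h) — the design studio is classified under the construction sector — but (j) sets (i) aside: (j) operates against (i): the registered capacity is 5,440 units, meeting the 4,790 units threshold. (k) would limit (j) — assessed value is $120,500, less than the $173,000 limit — but (l) sets (k) aside: (l) operates against (k): the baseline figure is 355, less than the 403 limit. (m), which would lift (l), is not triggered — the reference index is 223, not less than 209. (d) is therefore removed.
None of the exceptions is available; § 9 applies in full.

Yes — Marcus's design studio must provide paid sick leave.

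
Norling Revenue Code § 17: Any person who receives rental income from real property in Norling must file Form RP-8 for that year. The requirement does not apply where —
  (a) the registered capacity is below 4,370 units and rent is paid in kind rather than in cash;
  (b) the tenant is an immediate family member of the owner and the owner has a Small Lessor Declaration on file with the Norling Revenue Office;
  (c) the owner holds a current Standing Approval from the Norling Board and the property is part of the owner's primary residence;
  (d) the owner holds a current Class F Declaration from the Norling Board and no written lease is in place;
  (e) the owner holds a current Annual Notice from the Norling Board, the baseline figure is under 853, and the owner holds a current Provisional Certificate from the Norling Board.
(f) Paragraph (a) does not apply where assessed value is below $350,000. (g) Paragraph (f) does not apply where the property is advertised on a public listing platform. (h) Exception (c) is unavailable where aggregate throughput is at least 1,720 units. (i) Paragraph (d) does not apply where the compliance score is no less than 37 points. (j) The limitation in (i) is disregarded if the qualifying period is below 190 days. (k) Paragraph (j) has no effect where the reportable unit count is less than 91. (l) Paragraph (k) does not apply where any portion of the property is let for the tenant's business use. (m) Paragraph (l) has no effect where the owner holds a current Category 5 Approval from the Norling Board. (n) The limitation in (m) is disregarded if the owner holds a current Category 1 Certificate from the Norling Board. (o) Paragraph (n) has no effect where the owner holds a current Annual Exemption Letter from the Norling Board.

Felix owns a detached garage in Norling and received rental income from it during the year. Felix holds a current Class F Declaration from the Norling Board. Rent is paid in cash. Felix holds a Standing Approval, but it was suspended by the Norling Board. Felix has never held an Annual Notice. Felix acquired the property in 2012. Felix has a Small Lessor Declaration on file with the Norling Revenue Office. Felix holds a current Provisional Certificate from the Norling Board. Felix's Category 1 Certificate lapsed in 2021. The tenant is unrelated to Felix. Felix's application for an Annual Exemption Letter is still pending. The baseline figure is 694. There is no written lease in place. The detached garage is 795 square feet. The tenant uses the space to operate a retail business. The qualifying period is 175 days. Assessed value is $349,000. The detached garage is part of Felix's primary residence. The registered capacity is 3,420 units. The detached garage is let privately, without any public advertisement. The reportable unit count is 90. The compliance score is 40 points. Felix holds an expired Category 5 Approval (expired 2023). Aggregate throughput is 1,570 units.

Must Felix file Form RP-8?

No — exception (d) applies; Felix is not required to file Form RP-8.

Exception (a) requires that rent is paid in kind rather than in cash; but rent is paid in cash, so (a) is unavailable.
Exception (b) does not apply: the tenant is unrelated to the owner.
Exception (c) requires that the owner holds a current Standing Approval from the Norling Board; but no current Standing Approval is held, so (c) is unavailable.
Exception (d): a current Class F Declaration is held; there is no written lease — every condition holds. As to paragraphs (i)–(o): (i) is triggered (the compliance score is 40 points, meeting the 37 points threshold), but is itself disapplied by (j): (j) operates — the qualifying period is 175 days, below the 190 days limit. (k) is triggered (the reportable unit count is 90, less than the 91 limit), but is set aside by (l): (l) operates against (k): the space is let for business use. (m), which would lift (l), is not engaged — there is no Category 5 Approval in force. Exception (d) stands.
Exception (e) does not apply: the Annual Notice is not current.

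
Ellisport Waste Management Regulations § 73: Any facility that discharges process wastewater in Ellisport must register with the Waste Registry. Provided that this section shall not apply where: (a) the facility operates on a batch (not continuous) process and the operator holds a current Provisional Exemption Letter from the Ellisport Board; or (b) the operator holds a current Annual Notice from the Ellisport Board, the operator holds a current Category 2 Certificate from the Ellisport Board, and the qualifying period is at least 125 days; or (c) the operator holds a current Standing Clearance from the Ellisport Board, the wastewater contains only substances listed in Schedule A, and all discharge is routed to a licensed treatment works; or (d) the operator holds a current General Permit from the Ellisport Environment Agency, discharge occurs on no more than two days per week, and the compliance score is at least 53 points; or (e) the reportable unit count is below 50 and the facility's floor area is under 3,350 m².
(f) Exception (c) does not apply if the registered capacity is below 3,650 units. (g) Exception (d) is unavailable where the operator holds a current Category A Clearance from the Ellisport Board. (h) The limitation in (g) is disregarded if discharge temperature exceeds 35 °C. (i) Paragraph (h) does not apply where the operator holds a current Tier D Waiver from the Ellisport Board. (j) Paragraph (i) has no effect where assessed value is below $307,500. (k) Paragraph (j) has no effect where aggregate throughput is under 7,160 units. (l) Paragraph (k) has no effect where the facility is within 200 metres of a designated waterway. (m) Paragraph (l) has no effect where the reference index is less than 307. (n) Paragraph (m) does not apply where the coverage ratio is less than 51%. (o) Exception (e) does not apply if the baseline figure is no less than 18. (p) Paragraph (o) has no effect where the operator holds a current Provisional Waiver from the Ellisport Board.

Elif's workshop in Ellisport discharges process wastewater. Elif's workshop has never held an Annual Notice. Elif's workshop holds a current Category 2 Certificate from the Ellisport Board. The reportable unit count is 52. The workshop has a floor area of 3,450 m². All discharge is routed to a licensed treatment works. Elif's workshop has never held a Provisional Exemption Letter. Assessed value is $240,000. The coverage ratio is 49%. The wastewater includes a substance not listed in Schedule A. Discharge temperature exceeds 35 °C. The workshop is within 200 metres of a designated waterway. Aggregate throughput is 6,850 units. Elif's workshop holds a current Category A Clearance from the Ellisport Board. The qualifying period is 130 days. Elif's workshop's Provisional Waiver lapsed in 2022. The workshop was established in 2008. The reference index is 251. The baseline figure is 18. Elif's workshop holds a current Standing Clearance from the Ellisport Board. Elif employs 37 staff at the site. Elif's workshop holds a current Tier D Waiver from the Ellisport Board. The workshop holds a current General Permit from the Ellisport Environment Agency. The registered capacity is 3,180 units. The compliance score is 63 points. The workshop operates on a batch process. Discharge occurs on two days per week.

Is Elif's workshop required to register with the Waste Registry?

No — exception (d) applies; Elif's workshop is not required to register with the Waste Registry.

Exception (a) does not apply: the Provisional Exemption Letter is not current.
Exception (b) fails — the Annual Notice is not current.
Exception (c) requires that the wastewater contains only substances listed in Schedule A; but the wastewater includes a non-Schedule-A substance, so (c) is unavailable.
All of (d)'s requirements are met (a current General Permit is held; discharge occurs on no more than two days per week; the compliance score is 63 points, meeting the 53 points threshold). Applying paragraphs (g)–(n): (g) is triggered (a current Category A Clearance is held), but yields to (h): (h) is engaged — discharge temperature exceeds 35 °C. (i) operates (a current Tier D Waiver is held), but is itself disapplied by (j): (j) is engaged — assessed value is $240,000, below the $307,500 limit. (k) applies (aggregate throughput is 6,850 units, under the 7,160 units limit), but yields to (l): (l) operates against (k): the workshop is within 200 m of a designated waterway. (m) would limit (l) — the reference index is 251, less than the 307 limit — but (n) sets (m) aside: (n) operates against (m): the coverage ratio is 49%, less than the 51% limit. (d) remains available.
Exception (e) requires that the reportable unit count is below 50; but the reportable unit count is 52, not below 50, so (e) is unavailable.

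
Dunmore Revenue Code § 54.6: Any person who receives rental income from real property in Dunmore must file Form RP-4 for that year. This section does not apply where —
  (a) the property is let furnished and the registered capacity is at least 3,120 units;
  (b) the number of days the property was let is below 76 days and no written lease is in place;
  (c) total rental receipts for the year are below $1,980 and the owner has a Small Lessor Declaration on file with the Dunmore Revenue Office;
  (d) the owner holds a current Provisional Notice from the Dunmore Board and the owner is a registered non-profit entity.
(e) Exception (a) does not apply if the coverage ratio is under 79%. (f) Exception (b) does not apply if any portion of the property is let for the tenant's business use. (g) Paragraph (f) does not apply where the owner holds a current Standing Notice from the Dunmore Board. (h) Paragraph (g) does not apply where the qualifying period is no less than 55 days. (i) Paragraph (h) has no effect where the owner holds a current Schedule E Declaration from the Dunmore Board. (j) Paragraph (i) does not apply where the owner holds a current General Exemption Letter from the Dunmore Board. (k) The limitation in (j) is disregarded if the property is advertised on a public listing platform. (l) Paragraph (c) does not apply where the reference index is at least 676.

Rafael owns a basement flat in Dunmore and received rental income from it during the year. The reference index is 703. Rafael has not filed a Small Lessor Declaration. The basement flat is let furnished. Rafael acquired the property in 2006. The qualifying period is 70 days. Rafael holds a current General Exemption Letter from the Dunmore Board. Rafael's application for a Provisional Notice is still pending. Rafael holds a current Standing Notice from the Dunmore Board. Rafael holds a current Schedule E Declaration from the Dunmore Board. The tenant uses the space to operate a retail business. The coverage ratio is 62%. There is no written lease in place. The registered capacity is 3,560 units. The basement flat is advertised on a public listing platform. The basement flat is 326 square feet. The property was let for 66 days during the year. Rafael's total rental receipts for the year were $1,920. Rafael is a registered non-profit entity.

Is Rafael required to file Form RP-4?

No — exception (b) applies; Rafael is not required to file Form RP-4.

Exception (a): the property is let furnished; the registered capacity is 3,560 units, meeting the 3,120 units threshold — every condition holds. Turning to paragraph (e): (e) is engaged — the coverage ratio is 62%, under the 79% limit. So (a) is unavailable.
Exception (b) is satisfied on its face — the number of days the property was let is 66 days, below the 76 days limit; there is no written lease. As to paragraphs (f)–(k): (f) operates (the space is let for business use), but yields to (g): (g) is triggered — a current Standing Notice is held. (h) applies (the qualifying period is 70 days, meeting the 55 days threshold), but is set aside by (i): (i) operates against (h): a current Schedule E Declaration is held. (j) would limit (i) — a current General Exemption Letter is held — but (k) sets (j) aside: (k) operates — the property is publicly advertised. Exception (b) stands.
Exception (c) does not apply: no Small Lessor Declaration is on file.
Exception (d) fails — the Provisional Notice is not current.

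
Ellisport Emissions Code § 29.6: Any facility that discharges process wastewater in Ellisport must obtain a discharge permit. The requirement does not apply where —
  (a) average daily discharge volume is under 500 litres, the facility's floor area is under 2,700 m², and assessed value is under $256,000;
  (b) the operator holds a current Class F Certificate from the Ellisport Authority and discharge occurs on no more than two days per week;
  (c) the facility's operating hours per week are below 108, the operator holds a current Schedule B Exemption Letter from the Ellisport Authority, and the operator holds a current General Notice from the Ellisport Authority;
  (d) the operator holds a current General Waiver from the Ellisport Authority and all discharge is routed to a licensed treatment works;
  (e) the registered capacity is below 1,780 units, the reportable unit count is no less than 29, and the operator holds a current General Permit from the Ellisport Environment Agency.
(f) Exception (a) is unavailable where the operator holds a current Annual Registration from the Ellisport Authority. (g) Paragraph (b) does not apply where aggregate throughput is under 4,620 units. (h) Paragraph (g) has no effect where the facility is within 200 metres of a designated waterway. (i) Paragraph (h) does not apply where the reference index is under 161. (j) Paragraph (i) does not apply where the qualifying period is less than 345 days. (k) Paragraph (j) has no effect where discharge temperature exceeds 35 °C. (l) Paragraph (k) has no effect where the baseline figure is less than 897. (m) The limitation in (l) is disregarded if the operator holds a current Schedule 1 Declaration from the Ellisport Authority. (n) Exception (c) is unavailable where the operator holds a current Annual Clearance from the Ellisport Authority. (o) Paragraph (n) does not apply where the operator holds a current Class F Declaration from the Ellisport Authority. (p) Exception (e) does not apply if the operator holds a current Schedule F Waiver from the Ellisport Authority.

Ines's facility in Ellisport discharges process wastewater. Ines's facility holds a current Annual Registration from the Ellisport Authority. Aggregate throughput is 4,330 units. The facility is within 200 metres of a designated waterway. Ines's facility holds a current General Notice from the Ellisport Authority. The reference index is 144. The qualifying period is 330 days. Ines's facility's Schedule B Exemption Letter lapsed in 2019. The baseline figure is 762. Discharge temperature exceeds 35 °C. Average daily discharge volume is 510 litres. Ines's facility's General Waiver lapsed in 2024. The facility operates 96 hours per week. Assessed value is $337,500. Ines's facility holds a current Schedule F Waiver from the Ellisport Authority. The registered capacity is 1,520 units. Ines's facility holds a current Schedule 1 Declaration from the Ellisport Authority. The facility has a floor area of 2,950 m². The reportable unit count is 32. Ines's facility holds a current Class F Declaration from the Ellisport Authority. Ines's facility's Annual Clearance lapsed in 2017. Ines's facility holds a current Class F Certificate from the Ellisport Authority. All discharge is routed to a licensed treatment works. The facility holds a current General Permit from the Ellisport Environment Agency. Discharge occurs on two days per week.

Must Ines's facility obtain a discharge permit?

Yes — Ines's facility must obtain a discharge permit.

Exception (a) requires that average daily discharge volume is under 500 litres; but average daily discharge volume is 510 litres, not under 500 litres, so (a) is unavailable.
Exception (b)'s conditions are all satisfied: a current Class F Certificate is held; discharge occurs on no more than two days per week. But: (g) applies — aggregate throughput is 4,330 units, under the 4,620 units limit. (h) operates (the facility is within 200 m of a designated waterway), but is displaced by (i): (i) operates against (h): the reference index is 144, under the 161 limit. (j) is engaged (the qualifying period is 330 days, less than the 345 days limit), but is displaced by (k): (k) operates against (j): discharge temperature exceeds 35 °C. (l) would limit (k) — the baseline figure is 762, less than the 897 limit — but (m) sets (l) aside: (m) operates against (l): a current Schedule 1 Declaration is held. So (b) is unavailable.
Exception (c) does not apply: no current Schedule B Exemption Letter is held.
Exception (d) requires that the operator holds a current General Waiver from the Ellisport Authority; but no current General Waiver is held, so (d) is unavailable.
All of (e)'s requirements are met (the registered capacity is 1,520 units, below the 1,780 units limit; the reportable unit count is 32, meeting the 29 threshold; a current General Permit is held). However, paragraph (p) must be considered: (p) operates against (e): a current Schedule F Waiver is held. So (e) is unavailable.
None of the exceptions is available; § 29.6 applies in full.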